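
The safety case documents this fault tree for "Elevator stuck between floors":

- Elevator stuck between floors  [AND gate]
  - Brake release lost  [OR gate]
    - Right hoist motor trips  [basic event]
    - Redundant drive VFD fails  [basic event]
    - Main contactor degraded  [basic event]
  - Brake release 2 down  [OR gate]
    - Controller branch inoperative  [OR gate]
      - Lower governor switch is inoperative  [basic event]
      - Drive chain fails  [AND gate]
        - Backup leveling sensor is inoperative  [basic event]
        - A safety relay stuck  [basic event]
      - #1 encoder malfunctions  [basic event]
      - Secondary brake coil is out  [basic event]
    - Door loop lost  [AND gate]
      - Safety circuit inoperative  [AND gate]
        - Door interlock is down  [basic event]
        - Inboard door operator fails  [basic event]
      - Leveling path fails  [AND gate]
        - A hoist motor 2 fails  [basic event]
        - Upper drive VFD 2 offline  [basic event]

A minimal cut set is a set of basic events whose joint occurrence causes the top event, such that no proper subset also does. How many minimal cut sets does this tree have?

15

Brake release lost [OR]: union of children's cut sets → 3 cut set(s).
Drive chain fails [AND]: one cut set from each child combined → 1 × 1 = 1 cut set(s).
Controller branch inoperative [OR]: union of children's cut sets → 4 cut set(s).
Safety circuit inoperative [AND]: one cut set from each child combined → 1 × 1 = 1 cut set(s).
Leveling path fails [AND]: one cut set from each child combined → 1 × 1 = 1 cut set(s).
Door loop lost [AND]: one cut set from each child combined → 1 × 1 = 1 cut set(s).
Brake release 2 down [OR]: union of children's cut sets → 5 cut set(s).
Elevator stuck between floors [AND]: one cut set from each child combined → 3 × 5 = 15 cut set(s).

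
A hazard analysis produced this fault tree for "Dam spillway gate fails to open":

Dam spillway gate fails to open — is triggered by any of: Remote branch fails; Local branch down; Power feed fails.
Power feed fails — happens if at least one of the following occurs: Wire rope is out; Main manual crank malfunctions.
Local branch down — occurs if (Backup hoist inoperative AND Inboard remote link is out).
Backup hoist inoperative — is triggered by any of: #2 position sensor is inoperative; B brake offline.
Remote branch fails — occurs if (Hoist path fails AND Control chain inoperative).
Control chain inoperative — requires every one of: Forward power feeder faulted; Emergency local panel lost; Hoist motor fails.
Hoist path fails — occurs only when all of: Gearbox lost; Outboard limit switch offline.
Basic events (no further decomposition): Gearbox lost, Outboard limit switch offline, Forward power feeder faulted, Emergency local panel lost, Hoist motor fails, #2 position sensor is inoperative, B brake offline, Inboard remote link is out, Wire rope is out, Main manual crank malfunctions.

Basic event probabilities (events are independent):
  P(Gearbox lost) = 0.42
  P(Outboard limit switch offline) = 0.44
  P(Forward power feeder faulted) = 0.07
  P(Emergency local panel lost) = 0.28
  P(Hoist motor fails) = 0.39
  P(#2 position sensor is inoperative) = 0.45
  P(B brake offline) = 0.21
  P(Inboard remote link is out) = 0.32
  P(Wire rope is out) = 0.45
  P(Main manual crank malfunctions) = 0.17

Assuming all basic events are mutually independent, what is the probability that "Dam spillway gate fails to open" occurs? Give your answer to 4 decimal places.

0.6266

P(Hoist path fails) [AND] = 0.42 × 0.44 = 0.184800
P(Control chain inoperative) [AND] = 0.07 × 0.28 × 0.39 = 0.007644
P(Remote branch fails) [AND] = 0.184800 × 0.007644 = 0.001413
P(Backup hoist inoperative) [OR] = 1 − (1−0.45) × (1−0.21) = 0.565500
P(Local branch down) [AND] = 0.565500 × 0.32 = 0.180960
P(Power feed fails) [OR] = 1 − (1−0.45) × (1−0.17) = 0.543500
P(Dam spillway gate fails to open) [OR] = 1 − (1−0.001413) × (1−0.180960) × (1−0.543500) = 0.626637
Rounded to 4 decimal places: P(Dam spillway gate fails to open) ≈ 0.6266.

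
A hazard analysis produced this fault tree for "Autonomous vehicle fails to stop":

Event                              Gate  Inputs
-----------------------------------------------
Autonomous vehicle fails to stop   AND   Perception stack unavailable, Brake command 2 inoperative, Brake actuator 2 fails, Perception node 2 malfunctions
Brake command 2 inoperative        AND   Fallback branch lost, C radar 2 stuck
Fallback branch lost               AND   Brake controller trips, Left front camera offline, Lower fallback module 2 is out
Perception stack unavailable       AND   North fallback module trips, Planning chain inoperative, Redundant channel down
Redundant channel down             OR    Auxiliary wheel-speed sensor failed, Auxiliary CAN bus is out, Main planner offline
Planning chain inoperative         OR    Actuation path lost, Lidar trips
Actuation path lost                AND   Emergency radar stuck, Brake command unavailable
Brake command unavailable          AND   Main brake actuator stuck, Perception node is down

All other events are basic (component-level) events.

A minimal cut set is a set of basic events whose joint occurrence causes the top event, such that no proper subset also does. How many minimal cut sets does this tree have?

6

Brake command unavailable [AND]: one cut set from each child combined → 1 × 1 = 1 cut set(s).
Actuation path lost [AND]: one cut set from each child combined → 1 × 1 = 1 cut set(s).
Planning chain inoperative [OR]: union of children's cut sets → 2 cut set(s).
Redundant channel down [OR]: union of children's cut sets → 3 cut set(s).
Perception stack unavailable [AND]: one cut set from each child combined → 1 × 2 × 3 = 6 cut set(s).
Fallback branch lost [AND]: one cut set from each child combined → 1 × 1 × 1 = 1 cut set(s).
Brake command 2 inoperative [AND]: one cut set from each child combined → 1 × 1 = 1 cut set(s).
Autonomous vehicle fails to stop [AND]: one cut set from each child combined → 6 × 1 × 1 × 1 = 6 cut set(s).
Minimal cut sets: {Auxiliary wheel-speed sensor failed, Brake actuator 2 fails, Brake controller trips, C radar 2 stuck, Emergency radar stuck, Left front camera offline, Lower fallback module 2 is out, Main brake actuator stuck, North fallback module trips, Perception node 2 malfunctions, Perception node is down}; {Auxiliary CAN bus is out, Brake actuator 2 fails, Brake controller trips, C radar 2 stuck, Emergency radar stuck, Left front camera offline, Lower fallback module 2 is out, Main brake actuator stuck, North fallback module trips, Perception node 2 malfunctions, Perception node is down}; {Brake actuator 2 fails, Brake controller trips, C radar 2 stuck, Emergency radar stuck, Left front camera offline, Lower fallback module 2 is out, Main brake actuator stuck, Main planner offline, North fallback module trips, Perception node 2 malfunctions, Perception node is down}; {Auxiliary wheel-speed sensor failed, Brake actuator 2 fails, Brake controller trips, C radar 2 stuck, Left front camera offline, Lidar trips, Lower fallback module 2 is out, North fallback module trips, Perception node 2 malfunctions}; {Auxiliary CAN bus is out, Brake actuator 2 fails, Brake controller trips, C radar 2 stuck, Left front camera offline, Lidar trips, Lower fallback module 2 is out, North fallback module trips, Perception node 2 malfunctions}; {Brake actuator 2 fails, Brake controller trips, C radar 2 stuck, Left front camera offline, Lidar trips, Lower fallback module 2 is out, Main planner offline, North fallback module trips, Perception node 2 malfunctions}.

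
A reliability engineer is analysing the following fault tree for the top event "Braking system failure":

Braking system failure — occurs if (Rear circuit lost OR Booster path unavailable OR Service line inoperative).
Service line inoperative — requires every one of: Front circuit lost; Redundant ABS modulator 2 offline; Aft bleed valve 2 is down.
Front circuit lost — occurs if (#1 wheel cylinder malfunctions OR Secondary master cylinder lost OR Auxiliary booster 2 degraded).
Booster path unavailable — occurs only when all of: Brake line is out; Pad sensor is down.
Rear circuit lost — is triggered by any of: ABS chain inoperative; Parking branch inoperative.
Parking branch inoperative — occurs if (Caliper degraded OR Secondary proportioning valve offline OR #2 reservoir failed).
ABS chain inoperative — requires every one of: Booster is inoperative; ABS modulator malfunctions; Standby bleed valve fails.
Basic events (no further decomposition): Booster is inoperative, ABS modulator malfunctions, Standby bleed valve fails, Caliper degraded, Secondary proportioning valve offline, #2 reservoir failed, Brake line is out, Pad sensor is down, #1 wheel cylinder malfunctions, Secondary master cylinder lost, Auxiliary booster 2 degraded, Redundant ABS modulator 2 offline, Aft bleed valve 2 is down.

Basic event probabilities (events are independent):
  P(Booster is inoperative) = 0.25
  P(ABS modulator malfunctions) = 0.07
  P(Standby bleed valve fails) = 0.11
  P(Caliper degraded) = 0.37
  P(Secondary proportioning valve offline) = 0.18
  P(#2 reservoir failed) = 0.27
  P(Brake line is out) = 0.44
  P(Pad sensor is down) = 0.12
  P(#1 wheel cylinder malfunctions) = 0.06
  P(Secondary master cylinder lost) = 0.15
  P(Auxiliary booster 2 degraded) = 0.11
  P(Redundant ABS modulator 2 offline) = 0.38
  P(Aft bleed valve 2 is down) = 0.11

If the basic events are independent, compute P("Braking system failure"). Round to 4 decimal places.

P(ABS chain inoperative) [AND] = 0.25 × 0.07 × 0.11 = 0.001925
P(Parking branch inoperative) [OR] = 1 − (1−0.37) × (1−0.18) × (1−0.27) = 0.622882
P(Rear circuit lost) [OR] = 1 − (1−0.001925) × (1−0.622882) = 0.623608
P(Booster path unavailable) [AND] = 0.44 × 0.12 = 0.052800
P(Front circuit lost) [OR] = 1 − (1−0.06) × (1−0.15) × (1−0.11) = 0.288890
P(Service line inoperative) [AND] = 0.288890 × 0.38 × 0.11 = 0.012076
P(Braking system failure) [OR] = 1 − (1−0.623608) × (1−0.052800) × (1−0.012076) = 0.647787
Rounded to 4 decimal places: P(Braking system failure) ≈ 0.6478.

0.6478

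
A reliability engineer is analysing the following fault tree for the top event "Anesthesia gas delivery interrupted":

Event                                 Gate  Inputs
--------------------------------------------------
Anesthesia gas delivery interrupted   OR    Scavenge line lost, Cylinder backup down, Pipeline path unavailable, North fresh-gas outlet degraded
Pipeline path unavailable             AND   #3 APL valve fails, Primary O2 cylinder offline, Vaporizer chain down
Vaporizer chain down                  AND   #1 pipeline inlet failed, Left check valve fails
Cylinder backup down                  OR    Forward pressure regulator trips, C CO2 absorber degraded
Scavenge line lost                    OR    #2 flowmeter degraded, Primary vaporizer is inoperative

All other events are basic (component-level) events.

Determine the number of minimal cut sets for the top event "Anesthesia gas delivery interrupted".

6

Scavenge line lost [OR]: union of children's cut sets → 2 cut set(s).
Cylinder backup down [OR]: union of children's cut sets → 2 cut set(s).
Vaporizer chain down [AND]: one cut set from each child combined → 1 × 1 = 1 cut set(s).
Pipeline path unavailable [AND]: one cut set from each child combined → 1 × 1 × 1 = 1 cut set(s).
Anesthesia gas delivery interrupted [OR]: union of children's cut sets → 6 cut set(s).
Minimal cut sets: {#2 flowmeter degraded}; {Primary vaporizer is inoperative}; {Forward pressure regulator trips}; {C CO2 absorber degraded}; {#1 pipeline inlet failed, #3 APL valve fails, Left check valve fails, Primary O2 cylinder offline}; {North fresh-gas outlet degraded}.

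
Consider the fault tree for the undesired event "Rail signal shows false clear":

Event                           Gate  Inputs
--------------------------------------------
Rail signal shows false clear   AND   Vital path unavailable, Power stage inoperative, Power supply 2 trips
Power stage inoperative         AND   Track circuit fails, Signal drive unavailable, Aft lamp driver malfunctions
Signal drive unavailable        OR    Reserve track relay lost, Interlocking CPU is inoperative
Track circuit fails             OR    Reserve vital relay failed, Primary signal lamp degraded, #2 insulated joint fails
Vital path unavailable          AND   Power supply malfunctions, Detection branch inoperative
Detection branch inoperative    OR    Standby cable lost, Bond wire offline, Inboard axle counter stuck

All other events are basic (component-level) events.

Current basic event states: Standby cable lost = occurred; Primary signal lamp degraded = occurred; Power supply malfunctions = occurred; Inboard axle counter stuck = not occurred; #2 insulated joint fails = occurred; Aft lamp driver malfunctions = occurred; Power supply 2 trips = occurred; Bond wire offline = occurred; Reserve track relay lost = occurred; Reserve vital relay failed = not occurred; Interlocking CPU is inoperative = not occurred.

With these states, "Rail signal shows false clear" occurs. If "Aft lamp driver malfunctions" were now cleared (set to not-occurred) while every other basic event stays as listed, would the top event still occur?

Counterfactual: set "Aft lamp driver malfunctions" to not occurred.
Detection branch inoperative [OR]: Standby cable lost=occurs, Bond wire offline=occurs, Inboard axle counter stuck=not → at least one input occurs → occurs.
Vital path unavailable [AND]: Power supply malfunctions=occurs, Detection branch inoperative=occurs → all inputs occur → occurs.
Track circuit fails [OR]: Reserve vital relay failed=not, Primary signal lamp degraded=occurs, #2 insulated joint fails=occurs → at least one input occurs → occurs.
Signal drive unavailable [OR]: Reserve track relay lost=occurs, Interlocking CPU is inoperative=not → at least one input occurs → occurs.
Power stage inoperative [AND]: Track circuit fails=occurs, Signal drive unavailable=occurs, Aft lamp driver malfunctions=not → not all inputs occur → does not occur.
Rail signal shows false clear [AND]: Vital path unavailable=occurs, Power stage inoperative=not, Power supply 2 trips=occurs → not all inputs occur → does not occur.

No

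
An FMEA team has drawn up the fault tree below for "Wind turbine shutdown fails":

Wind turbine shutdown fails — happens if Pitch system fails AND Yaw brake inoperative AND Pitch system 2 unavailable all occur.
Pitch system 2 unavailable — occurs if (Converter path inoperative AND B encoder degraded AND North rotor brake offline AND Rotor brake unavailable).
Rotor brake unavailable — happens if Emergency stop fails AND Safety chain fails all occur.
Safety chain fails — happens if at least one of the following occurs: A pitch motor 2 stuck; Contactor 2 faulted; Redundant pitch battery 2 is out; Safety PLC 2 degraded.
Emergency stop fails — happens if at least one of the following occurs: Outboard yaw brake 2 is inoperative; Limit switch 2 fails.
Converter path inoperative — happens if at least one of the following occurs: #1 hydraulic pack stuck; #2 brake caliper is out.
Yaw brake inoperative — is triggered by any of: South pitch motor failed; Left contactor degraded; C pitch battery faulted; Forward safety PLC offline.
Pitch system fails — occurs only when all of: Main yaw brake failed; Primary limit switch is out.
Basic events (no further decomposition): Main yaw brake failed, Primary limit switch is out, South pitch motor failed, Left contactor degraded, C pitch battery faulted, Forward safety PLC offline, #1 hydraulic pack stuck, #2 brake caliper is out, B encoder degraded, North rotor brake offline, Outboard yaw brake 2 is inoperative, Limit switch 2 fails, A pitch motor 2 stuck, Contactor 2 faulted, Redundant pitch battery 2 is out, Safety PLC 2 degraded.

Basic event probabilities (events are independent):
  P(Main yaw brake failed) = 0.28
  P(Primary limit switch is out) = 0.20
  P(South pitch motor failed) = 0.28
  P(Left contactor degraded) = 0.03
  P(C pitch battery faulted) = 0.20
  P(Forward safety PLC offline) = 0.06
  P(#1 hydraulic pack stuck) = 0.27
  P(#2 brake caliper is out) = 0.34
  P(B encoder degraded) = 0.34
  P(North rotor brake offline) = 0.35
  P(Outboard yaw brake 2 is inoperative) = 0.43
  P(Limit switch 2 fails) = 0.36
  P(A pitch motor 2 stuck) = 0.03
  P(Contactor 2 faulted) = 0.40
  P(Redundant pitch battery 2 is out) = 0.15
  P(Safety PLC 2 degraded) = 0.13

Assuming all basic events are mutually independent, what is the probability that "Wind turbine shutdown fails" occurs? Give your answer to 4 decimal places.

0.0006

P(Pitch system fails) [AND] = 0.28 × 0.20 = 0.056000
P(Yaw brake inoperative) [OR] = 1 − (1−0.28) × (1−0.03) × (1−0.20) × (1−0.06) = 0.474803
P(Converter path inoperative) [OR] = 1 − (1−0.27) × (1−0.34) = 0.518200
P(Emergency stop fails) [OR] = 1 − (1−0.43) × (1−0.36) = 0.635200
P(Safety chain fails) [OR] = 1 − (1−0.03) × (1−0.40) × (1−0.15) × (1−0.13) = 0.569611
P(Rotor brake unavailable) [AND] = 0.635200 × 0.569611 = 0.361817
P(Pitch system 2 unavailable) [AND] = 0.518200 × 0.34 × 0.35 × 0.361817 = 0.022312
P(Wind turbine shutdown fails) [AND] = 0.056000 × 0.474803 × 0.022312 = 0.000593
Rounded to 4 decimal places: P(Wind turbine shutdown fails) ≈ 0.0006.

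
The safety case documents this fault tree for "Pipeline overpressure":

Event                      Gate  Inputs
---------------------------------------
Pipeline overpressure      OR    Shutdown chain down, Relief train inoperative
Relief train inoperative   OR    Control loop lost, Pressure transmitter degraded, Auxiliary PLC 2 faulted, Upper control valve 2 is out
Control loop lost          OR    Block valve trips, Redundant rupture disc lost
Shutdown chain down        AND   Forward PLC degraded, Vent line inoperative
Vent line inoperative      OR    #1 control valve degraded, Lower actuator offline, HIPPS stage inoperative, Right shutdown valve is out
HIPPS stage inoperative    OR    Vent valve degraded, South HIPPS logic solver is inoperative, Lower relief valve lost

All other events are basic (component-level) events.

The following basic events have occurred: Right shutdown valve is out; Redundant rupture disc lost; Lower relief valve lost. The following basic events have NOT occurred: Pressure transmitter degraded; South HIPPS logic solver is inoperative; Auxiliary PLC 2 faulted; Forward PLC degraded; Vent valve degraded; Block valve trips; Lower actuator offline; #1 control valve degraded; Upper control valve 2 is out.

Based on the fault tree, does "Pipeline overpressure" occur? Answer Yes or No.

HIPPS stage inoperative [OR]: Vent valve degraded=not, South HIPPS logic solver is inoperative=not, Lower relief valve lost=occurs → at least one input occurs → occurs.
Vent line inoperative [OR]: #1 control valve degraded=not, Lower actuator offline=not, HIPPS stage inoperative=occurs, Right shutdown valve is out=occurs → at least one input occurs → occurs.
Shutdown chain down [AND]: Forward PLC degraded=not, Vent line inoperative=occurs → not all inputs occur → does not occur.
Control loop lost [OR]: Block valve trips=not, Redundant rupture disc lost=occurs → at least one input occurs → occurs.
Relief train inoperative [OR]: Control loop lost=occurs, Pressure transmitter degraded=not, Auxiliary PLC 2 faulted=not, Upper control valve 2 is out=not → at least one input occurs → occurs.
Pipeline overpressure [OR]: Shutdown chain down=not, Relief train inoperative=occurs → at least one input occurs → occurs.

Yes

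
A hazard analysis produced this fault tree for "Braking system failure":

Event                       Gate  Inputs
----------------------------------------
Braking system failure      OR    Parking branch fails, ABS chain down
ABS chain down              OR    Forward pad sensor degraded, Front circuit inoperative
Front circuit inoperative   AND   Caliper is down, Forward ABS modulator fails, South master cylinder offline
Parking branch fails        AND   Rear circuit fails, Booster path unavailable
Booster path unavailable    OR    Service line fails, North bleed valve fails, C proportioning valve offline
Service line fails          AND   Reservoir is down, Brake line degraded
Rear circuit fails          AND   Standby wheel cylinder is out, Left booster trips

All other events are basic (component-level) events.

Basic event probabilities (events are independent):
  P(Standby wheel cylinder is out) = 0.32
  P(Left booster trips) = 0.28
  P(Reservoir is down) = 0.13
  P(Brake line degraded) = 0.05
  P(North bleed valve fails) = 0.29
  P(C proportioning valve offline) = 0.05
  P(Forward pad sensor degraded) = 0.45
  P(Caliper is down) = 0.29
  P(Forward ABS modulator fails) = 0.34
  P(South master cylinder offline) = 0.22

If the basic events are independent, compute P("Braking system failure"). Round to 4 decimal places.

0.4778

P(Rear circuit fails) [AND] = 0.32 × 0.28 = 0.089600
P(Service line fails) [AND] = 0.13 × 0.05 = 0.006500
P(Booster path unavailable) [OR] = 1 − (1−0.006500) × (1−0.29) × (1−0.05) = 0.329884
P(Parking branch fails) [AND] = 0.089600 × 0.329884 = 0.029558
P(Front circuit inoperative) [AND] = 0.29 × 0.34 × 0.22 = 0.021692
P(ABS chain down) [OR] = 1 − (1−0.45) × (1−0.021692) = 0.461931
P(Braking system failure) [OR] = 1 − (1−0.029558) × (1−0.461931) = 0.477835
Rounded to 4 decimal places: P(Braking system failure) ≈ 0.4778.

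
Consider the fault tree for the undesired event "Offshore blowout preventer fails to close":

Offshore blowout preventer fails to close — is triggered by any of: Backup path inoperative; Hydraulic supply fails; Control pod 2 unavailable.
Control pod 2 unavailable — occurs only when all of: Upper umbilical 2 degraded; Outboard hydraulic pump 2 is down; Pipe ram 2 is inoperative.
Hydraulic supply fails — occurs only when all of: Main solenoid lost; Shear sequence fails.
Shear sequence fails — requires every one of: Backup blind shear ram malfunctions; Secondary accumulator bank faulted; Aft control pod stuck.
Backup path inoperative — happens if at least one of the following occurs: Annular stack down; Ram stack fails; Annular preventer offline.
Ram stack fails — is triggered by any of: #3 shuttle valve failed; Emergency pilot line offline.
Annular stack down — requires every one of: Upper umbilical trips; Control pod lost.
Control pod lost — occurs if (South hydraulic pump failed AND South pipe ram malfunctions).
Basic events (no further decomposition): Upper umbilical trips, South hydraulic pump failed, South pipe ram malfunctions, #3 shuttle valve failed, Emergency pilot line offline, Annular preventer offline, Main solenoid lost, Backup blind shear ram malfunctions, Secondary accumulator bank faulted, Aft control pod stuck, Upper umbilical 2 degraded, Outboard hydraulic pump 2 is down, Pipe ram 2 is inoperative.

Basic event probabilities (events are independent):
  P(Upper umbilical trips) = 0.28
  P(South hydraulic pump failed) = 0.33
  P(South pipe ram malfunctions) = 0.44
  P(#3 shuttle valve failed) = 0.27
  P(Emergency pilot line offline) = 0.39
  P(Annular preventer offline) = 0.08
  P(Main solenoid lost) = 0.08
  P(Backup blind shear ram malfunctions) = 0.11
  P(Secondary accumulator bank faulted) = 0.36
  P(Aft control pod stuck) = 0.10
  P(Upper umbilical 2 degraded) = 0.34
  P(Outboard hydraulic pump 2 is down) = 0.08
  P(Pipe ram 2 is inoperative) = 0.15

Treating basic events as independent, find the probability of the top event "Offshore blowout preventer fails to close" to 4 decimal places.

P(Control pod lost) [AND] = 0.33 × 0.44 = 0.145200
P(Annular stack down) [AND] = 0.28 × 0.145200 = 0.040656
P(Ram stack fails) [OR] = 1 − (1−0.27) × (1−0.39) = 0.554700
P(Backup path inoperative) [OR] = 1 − (1−0.040656) × (1−0.554700) × (1−0.08) = 0.606980
P(Shear sequence fails) [AND] = 0.11 × 0.36 × 0.10 = 0.003960
P(Hydraulic supply fails) [AND] = 0.08 × 0.003960 = 0.000317
P(Control pod 2 unavailable) [AND] = 0.34 × 0.08 × 0.15 = 0.004080
P(Offshore blowout preventer fails to close) [OR] = 1 − (1−0.606980) × (1−0.000317) × (1−0.004080) = 0.608708
Rounded to 4 decimal places: P(Offshore blowout preventer fails to close) ≈ 0.6087.

0.6087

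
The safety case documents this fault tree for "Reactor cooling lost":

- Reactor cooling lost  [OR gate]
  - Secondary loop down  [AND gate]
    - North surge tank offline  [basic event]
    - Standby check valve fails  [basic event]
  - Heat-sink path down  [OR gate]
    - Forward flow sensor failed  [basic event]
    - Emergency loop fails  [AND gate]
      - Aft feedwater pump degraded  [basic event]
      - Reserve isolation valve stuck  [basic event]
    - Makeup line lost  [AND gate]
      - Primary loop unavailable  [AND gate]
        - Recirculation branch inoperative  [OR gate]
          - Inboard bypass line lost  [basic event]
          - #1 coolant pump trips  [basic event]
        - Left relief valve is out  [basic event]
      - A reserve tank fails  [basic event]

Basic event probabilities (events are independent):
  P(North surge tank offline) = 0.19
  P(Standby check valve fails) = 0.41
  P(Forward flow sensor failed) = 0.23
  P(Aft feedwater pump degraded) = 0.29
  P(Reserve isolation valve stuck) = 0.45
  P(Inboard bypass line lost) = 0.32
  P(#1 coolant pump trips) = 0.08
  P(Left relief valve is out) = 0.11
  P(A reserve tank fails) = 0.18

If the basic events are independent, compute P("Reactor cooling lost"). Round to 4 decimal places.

0.3872

P(Secondary loop down) [AND] = 0.19 × 0.41 = 0.077900
P(Emergency loop fails) [AND] = 0.29 × 0.45 = 0.130500
P(Recirculation branch inoperative) [OR] = 1 − (1−0.32) × (1−0.08) = 0.374400
P(Primary loop unavailable) [AND] = 0.374400 × 0.11 = 0.041184
P(Makeup line lost) [AND] = 0.041184 × 0.18 = 0.007413
P(Heat-sink path down) [OR] = 1 − (1−0.23) × (1−0.130500) × (1−0.007413) = 0.335448
P(Reactor cooling lost) [OR] = 1 − (1−0.077900) × (1−0.335448) = 0.387217
Rounded to 4 decimal places: P(Reactor cooling lost) ≈ 0.3872.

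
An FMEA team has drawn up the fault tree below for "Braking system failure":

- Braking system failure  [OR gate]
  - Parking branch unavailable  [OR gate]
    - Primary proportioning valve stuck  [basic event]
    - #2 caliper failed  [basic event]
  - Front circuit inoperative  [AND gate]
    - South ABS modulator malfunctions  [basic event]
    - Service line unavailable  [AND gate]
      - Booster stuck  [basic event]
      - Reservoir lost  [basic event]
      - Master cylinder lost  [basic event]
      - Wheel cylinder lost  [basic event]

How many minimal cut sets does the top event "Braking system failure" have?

Parking branch unavailable [OR]: union of children's cut sets → 2 cut set(s).
Service line unavailable [AND]: one cut set from each child combined → 1 × 1 × 1 × 1 = 1 cut set(s).
Front circuit inoperative [AND]: one cut set from each child combined → 1 × 1 = 1 cut set(s).
Braking system failure [OR]: union of children's cut sets → 3 cut set(s).
Minimal cut sets: {Primary proportioning valve stuck}; {#2 caliper failed}; {Booster stuck, Master cylinder lost, Reservoir lost, South ABS modulator malfunctions, Wheel cylinder lost}.

3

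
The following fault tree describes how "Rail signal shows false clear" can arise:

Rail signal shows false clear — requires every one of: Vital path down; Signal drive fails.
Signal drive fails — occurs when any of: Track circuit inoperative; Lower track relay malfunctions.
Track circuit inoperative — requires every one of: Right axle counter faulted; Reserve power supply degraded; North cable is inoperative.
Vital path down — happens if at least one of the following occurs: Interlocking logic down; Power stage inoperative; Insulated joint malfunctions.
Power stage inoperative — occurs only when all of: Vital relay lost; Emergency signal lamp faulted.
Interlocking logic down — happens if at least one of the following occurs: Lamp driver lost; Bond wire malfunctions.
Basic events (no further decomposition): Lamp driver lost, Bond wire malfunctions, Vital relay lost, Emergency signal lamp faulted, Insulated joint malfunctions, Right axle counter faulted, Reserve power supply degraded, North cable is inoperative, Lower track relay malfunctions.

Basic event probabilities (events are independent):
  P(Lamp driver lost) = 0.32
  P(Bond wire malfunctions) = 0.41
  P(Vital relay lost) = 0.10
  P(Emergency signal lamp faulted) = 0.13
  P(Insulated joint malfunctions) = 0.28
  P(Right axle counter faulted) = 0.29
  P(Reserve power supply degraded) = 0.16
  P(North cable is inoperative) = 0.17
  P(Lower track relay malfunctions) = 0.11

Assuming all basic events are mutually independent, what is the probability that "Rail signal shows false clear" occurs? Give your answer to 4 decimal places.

0.0837

P(Interlocking logic down) [OR] = 1 − (1−0.32) × (1−0.41) = 0.598800
P(Power stage inoperative) [AND] = 0.10 × 0.13 = 0.013000
P(Vital path down) [OR] = 1 − (1−0.598800) × (1−0.013000) × (1−0.28) = 0.714891
P(Track circuit inoperative) [AND] = 0.29 × 0.16 × 0.17 = 0.007888
P(Signal drive fails) [OR] = 1 − (1−0.007888) × (1−0.11) = 0.117020
P(Rail signal shows false clear) [AND] = 0.714891 × 0.117020 = 0.083657
Rounded to 4 decimal places: P(Rail signal shows false clear) ≈ 0.0837.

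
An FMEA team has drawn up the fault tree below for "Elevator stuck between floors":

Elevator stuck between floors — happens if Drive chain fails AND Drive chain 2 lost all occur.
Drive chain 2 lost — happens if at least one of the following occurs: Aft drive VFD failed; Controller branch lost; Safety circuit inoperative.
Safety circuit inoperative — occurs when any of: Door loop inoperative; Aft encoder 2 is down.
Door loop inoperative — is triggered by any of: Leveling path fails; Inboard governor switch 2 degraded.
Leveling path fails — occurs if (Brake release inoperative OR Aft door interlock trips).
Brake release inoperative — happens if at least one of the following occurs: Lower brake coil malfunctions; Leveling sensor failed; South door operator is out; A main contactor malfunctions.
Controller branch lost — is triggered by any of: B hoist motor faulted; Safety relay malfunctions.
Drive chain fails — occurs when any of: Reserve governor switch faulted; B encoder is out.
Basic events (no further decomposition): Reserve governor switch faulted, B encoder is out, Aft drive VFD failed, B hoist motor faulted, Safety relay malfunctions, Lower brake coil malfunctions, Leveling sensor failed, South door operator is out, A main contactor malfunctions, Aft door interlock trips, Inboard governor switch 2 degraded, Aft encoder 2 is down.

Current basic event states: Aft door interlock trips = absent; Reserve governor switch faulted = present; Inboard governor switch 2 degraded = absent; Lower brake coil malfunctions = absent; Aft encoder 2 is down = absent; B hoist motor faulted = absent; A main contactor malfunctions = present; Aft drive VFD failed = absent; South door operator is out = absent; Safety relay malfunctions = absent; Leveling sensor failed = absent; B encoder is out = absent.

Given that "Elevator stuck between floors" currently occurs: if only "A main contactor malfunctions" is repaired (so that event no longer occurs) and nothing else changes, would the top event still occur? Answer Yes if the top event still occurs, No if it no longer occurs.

Counterfactual: set "A main contactor malfunctions" to not occurred.
Drive chain fails [OR]: Reserve governor switch faulted=occurs, B encoder is out=not → at least one input occurs → occurs.
Controller branch lost [OR]: B hoist motor faulted=not, Safety relay malfunctions=not → no input occurs → does not occur.
Brake release inoperative [OR]: Lower brake coil malfunctions=not, Leveling sensor failed=not, South door operator is out=not, A main contactor malfunctions=not → no input occurs → does not occur.
Leveling path fails [OR]: Brake release inoperative=not, Aft door interlock trips=not → no input occurs → does not occur.
Door loop inoperative [OR]: Leveling path fails=not, Inboard governor switch 2 degraded=not → no input occurs → does not occur.
Safety circuit inoperative [OR]: Door loop inoperative=not, Aft encoder 2 is down=not → no input occurs → does not occur.
Drive chain 2 lost [OR]: Aft drive VFD failed=not, Controller branch lost=not, Safety circuit inoperative=not → no input occurs → does not occur.
Elevator stuck between floors [AND]: Drive chain fails=occurs, Drive chain 2 lost=not → not all inputs occur → does not occur.

No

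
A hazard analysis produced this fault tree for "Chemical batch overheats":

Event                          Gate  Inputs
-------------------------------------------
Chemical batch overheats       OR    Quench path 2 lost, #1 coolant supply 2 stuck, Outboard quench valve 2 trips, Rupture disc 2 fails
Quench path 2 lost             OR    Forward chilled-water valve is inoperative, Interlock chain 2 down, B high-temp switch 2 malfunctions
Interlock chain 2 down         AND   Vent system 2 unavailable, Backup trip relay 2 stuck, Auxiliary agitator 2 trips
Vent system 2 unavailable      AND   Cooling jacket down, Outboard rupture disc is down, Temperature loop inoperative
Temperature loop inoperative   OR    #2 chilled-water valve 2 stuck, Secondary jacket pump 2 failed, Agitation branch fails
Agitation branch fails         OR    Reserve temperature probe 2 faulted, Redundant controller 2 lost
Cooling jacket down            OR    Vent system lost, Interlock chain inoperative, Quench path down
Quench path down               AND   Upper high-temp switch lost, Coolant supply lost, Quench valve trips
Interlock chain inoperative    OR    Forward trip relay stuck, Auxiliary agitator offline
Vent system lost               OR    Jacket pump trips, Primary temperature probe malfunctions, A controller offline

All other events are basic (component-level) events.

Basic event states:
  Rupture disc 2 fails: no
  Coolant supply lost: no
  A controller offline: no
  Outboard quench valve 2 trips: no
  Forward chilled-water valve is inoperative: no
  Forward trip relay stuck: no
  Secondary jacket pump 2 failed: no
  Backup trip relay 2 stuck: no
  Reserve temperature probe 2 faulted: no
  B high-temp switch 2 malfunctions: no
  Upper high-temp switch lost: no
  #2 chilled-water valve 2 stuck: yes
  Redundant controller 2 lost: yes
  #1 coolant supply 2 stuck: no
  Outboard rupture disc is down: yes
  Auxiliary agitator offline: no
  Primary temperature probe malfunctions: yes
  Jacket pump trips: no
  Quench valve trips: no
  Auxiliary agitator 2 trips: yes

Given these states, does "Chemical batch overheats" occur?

No

Vent system lost [OR]: Jacket pump trips=not, Primary temperature probe malfunctions=occurs, A controller offline=not → at least one input occurs → occurs.
Interlock chain inoperative [OR]: Forward trip relay stuck=not, Auxiliary agitator offline=not → no input occurs → does not occur.
Quench path down [AND]: Upper high-temp switch lost=not, Coolant supply lost=not, Quench valve trips=not → not all inputs occur → does not occur.
Cooling jacket down [OR]: Vent system lost=occurs, Interlock chain inoperative=not, Quench path down=not → at least one input occurs → occurs.
Agitation branch fails [OR]: Reserve temperature probe 2 faulted=not, Redundant controller 2 lost=occurs → at least one input occurs → occurs.
Temperature loop inoperative [OR]: #2 chilled-water valve 2 stuck=occurs, Secondary jacket pump 2 failed=not, Agitation branch fails=occurs → at least one input occurs → occurs.
Vent system 2 unavailable [AND]: Cooling jacket down=occurs, Outboard rupture disc is down=occurs, Temperature loop inoperative=occurs → all inputs occur → occurs.
Interlock chain 2 down [AND]: Vent system 2 unavailable=occurs, Backup trip relay 2 stuck=not, Auxiliary agitator 2 trips=occurs → not all inputs occur → does not occur.
Quench path 2 lost [OR]: Forward chilled-water valve is inoperative=not, Interlock chain 2 down=not, B high-temp switch 2 malfunctions=not → no input occurs → does not occur.
Chemical batch overheats [OR]: Quench path 2 lost=not, #1 coolant supply 2 stuck=not, Outboard quench valve 2 trips=not, Rupture disc 2 fails=not → no input occurs → does not occur.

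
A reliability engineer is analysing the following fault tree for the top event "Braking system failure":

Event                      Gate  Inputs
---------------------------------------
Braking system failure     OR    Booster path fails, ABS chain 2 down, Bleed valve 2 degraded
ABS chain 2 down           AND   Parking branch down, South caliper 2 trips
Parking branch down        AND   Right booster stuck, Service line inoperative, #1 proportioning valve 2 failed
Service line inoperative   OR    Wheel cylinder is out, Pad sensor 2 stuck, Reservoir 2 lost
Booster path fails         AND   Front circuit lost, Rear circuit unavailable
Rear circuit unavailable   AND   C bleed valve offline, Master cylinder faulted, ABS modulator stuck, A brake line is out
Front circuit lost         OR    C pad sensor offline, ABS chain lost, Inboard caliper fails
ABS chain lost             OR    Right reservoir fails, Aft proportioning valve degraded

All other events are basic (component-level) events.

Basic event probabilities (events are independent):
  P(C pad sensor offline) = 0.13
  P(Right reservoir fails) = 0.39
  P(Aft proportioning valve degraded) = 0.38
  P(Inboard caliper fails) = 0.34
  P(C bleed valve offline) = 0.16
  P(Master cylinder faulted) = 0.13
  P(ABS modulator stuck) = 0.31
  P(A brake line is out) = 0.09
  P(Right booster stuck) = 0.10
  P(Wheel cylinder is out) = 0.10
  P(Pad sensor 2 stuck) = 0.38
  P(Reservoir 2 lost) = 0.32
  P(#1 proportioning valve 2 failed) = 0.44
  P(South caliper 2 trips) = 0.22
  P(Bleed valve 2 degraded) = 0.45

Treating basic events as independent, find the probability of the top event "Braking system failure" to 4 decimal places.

P(ABS chain lost) [OR] = 1 − (1−0.39) × (1−0.38) = 0.621800
P(Front circuit lost) [OR] = 1 − (1−0.13) × (1−0.621800) × (1−0.34) = 0.782838
P(Rear circuit unavailable) [AND] = 0.16 × 0.13 × 0.31 × 0.09 = 0.000580
P(Booster path fails) [AND] = 0.782838 × 0.000580 = 0.000454
P(Service line inoperative) [OR] = 1 − (1−0.10) × (1−0.38) × (1−0.32) = 0.620560
P(Parking branch down) [AND] = 0.10 × 0.620560 × 0.44 = 0.027305
P(ABS chain 2 down) [AND] = 0.027305 × 0.22 = 0.006007
P(Braking system failure) [OR] = 1 − (1−0.000454) × (1−0.006007) × (1−0.45) = 0.453552
Rounded to 4 decimal places: P(Braking system failure) ≈ 0.4536.

0.4536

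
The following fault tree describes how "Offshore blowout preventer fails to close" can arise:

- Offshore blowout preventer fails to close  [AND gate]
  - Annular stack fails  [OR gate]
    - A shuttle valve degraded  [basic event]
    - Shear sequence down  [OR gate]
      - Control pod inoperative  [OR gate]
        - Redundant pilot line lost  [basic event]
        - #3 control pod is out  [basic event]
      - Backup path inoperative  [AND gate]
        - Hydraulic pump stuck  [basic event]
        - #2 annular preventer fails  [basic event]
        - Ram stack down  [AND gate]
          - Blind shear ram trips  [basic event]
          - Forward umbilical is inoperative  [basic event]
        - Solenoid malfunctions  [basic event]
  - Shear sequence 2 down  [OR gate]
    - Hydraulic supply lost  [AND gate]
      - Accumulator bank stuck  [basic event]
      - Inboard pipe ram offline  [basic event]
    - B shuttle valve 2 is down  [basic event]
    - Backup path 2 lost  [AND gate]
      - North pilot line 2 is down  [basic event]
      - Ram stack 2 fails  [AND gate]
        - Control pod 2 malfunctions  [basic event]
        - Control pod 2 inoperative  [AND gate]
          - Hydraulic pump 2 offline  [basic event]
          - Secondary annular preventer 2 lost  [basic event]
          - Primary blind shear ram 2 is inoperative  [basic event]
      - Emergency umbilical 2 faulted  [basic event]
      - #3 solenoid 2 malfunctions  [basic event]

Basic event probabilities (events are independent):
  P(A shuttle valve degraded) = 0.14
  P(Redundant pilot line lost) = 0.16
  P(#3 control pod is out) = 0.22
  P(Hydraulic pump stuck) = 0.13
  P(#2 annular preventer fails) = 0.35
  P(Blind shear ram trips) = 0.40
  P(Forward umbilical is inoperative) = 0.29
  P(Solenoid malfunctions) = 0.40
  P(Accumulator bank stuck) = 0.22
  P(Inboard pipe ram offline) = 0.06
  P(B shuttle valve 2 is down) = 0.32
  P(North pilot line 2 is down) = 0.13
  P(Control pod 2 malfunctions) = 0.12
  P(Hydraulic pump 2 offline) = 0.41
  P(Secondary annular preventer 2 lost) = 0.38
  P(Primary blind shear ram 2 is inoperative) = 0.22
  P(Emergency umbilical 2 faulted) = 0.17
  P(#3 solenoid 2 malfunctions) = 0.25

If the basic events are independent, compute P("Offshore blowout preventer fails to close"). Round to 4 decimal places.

0.1440

P(Control pod inoperative) [OR] = 1 − (1−0.16) × (1−0.22) = 0.344800
P(Ram stack down) [AND] = 0.40 × 0.29 = 0.116000
P(Backup path inoperative) [AND] = 0.13 × 0.35 × 0.116000 × 0.40 = 0.002111
P(Shear sequence down) [OR] = 1 − (1−0.344800) × (1−0.002111) = 0.346183
P(Annular stack fails) [OR] = 1 − (1−0.14) × (1−0.346183) = 0.437717
P(Hydraulic supply lost) [AND] = 0.22 × 0.06 = 0.013200
P(Control pod 2 inoperative) [AND] = 0.41 × 0.38 × 0.22 = 0.034276
P(Ram stack 2 fails) [AND] = 0.12 × 0.034276 = 0.004113
P(Backup path 2 lost) [AND] = 0.13 × 0.004113 × 0.17 × 0.25 = 0.000023
P(Shear sequence 2 down) [OR] = 1 − (1−0.013200) × (1−0.32) × (1−0.000023) = 0.328991
P(Offshore blowout preventer fails to close) [AND] = 0.437717 × 0.328991 = 0.144005
Rounded to 4 decimal places: P(Offshore blowout preventer fails to close) ≈ 0.1440.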